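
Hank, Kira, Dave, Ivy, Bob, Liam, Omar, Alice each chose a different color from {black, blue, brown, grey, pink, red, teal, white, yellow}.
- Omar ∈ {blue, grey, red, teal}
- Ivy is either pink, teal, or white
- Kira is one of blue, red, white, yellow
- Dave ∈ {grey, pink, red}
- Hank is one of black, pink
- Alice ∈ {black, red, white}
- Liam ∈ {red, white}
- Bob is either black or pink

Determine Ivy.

The 8 variables draw from only 8 values {black, blue, grey, pink, red, teal, white, yellow}, so each is used; only Kira can be yellow, hence Kira = yellow.
The 7 still-open variables draw from only 7 values {black, blue, grey, pink, red, teal, white}, so each is used; only Omar can be blue, hence Omar = blue.
Among the 6 still-open variables, grey fits only Dave (and all 6 values in {black, grey, pink, red, teal, white} must be used), so Dave = grey.
The 5 still-open variables together cover exactly {black, pink, red, teal, white} — 5 values for 5 variables — and teal appears only in Ivy's list, so Ivy = teal.

teal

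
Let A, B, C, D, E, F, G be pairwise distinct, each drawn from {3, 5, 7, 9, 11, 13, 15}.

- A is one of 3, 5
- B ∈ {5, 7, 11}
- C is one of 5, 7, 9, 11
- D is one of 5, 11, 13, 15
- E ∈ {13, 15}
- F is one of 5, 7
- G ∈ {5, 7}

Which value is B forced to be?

The 7 variables together cover exactly {3, 5, 7, 9, 11, 13, 15} — 7 values for 7 variables — and 3 appears only in A's list, so A = 3.
The 6 still-open variables draw from only 6 values {5, 7, 9, 11, 13, 15}, so each is used; only C can be 9, hence C = 9.
F and G share exactly the 2 values {5, 7}; by pigeonhole those values go to them, so strike 5, 7 from B, D.
So B = 11.

11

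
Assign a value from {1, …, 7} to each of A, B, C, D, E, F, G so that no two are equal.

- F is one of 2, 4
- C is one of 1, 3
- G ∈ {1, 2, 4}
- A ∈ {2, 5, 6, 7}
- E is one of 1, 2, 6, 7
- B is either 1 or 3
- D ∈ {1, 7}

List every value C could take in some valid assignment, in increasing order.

1, 3

Among the 7 variables, 5 fits only A (and all 7 values in {1, 2, 3, 4, 5, 6, 7} must be used), so A = 5.
Among the 6 still-open variables, 6 fits only E (and all 6 values in {1, 2, 3, 4, 6, 7} must be used), so E = 6.
The 5 still-open variables draw from only 5 values {1, 2, 3, 4, 7}, so each is used; only D can be 7, hence D = 7.
B and C share exactly the 2 values {1, 3}; by pigeonhole those values go to them, so strike 1, 3 from G.
No further eliminations apply; C can still be any of 1, 3.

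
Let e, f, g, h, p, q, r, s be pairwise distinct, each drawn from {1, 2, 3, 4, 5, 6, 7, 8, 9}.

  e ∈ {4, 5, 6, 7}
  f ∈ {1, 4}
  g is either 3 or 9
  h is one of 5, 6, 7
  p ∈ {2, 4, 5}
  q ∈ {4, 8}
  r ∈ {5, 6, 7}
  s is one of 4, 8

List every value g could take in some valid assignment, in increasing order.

3, 9

The 2 variables q and s are confined to {4, 8}, which locks those values in; drop them from e, f, p.
f must be 1 (only option left).
e, h, r between them cover only {5, 6, 7} — a naked triple. Remove those values from p.
p must be 2 (only option left).
No further eliminations apply; g can still be any of 3, 9.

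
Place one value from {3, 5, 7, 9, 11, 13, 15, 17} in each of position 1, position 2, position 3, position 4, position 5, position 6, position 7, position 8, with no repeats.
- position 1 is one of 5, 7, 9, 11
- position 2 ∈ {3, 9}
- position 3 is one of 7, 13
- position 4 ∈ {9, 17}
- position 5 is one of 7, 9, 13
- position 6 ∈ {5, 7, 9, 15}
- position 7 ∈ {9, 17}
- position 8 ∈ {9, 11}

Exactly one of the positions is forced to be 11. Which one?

position 8

The 8 variables together cover exactly {3, 5, 7, 9, 11, 13, 15, 17} — 8 values for 8 variables — and 3 appears only in position 2's list, so position 2 = 3.
The 7 still-open variables together cover exactly {5, 7, 9, 11, 13, 15, 17} — 7 values for 7 variables — and 15 appears only in position 6's list, so position 6 = 15.
The 6 still-open variables draw from only 6 values {5, 7, 9, 11, 13, 17}, so each is used; only position 1 can be 5, hence position 1 = 5.
Among the 5 still-open variables, 11 fits only position 8 (and all 5 values in {7, 9, 11, 13, 17} must be used), so position 8 = 11.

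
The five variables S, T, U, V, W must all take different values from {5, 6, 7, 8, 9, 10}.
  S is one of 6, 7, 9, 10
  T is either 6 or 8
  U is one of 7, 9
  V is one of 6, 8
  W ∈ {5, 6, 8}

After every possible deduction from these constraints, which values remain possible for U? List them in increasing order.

7, 9

The 2 variables T and V are confined to {6, 8}, which locks those values in; drop them from S, W.
W has just one choice, so W = 5.
No further eliminations apply; U can still be any of 7, 9.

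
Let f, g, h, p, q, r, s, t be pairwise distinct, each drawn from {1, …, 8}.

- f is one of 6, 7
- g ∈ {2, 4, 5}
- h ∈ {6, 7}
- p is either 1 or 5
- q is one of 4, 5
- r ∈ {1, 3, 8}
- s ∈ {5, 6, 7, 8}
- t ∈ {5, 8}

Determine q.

4

The 8 variables draw from only 8 values {1, 2, 3, 4, 5, 6, 7, 8}, so each is used; only g can be 2, hence g = 2.
The 7 still-open variables together cover exactly {1, 3, 4, 5, 6, 7, 8} — 7 values for 7 variables — and 3 appears only in r's list, so r = 3.
The 6 still-open variables draw from only 6 values {1, 4, 5, 6, 7, 8}, so each is used; only p can be 1, hence p = 1.
Among the 5 still-open variables, 4 fits only q (and all 5 values in {4, 5, 6, 7, 8} must be used), so q = 4.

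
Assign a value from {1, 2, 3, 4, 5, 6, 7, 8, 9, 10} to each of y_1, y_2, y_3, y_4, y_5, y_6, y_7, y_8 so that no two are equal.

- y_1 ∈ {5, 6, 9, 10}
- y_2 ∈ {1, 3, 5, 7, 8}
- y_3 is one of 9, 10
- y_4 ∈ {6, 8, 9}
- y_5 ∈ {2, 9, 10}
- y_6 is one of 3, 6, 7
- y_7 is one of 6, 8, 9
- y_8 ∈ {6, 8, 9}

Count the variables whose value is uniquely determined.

The 3 variables y_4, y_7, y_8 are confined to {6, 8, 9}, which locks those values in; drop them from y_1, y_2, y_3, y_5, y_6.
y_3's domain is down to {10}, so y_3 = 10. Remove 10 from y_1, y_5.
y_5 must be 2 (only option left).
That leaves y_1 = 5. Remove 5 from y_2.
Determined: y_1=5, y_3=10, y_5=2. The other variables each still have more than one consistent value. That makes 3.

3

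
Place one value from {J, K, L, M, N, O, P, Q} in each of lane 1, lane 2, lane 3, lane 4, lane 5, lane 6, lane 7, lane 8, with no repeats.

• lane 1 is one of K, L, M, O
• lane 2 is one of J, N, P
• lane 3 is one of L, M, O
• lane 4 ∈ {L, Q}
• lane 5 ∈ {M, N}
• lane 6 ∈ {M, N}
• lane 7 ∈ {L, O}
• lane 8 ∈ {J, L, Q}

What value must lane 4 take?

Q

The 8 variables draw from only 8 values {J, K, L, M, N, O, P, Q}, so each is used; only lane 1 can be K, hence lane 1 = K.
The 7 still-open variables together cover exactly {J, L, M, N, O, P, Q} — 7 values for 7 variables — and P appears only in lane 2's list, so lane 2 = P.
Among the 6 still-open variables, J fits only lane 8 (and all 6 values in {J, L, M, N, O, Q} must be used), so lane 8 = J.
Among the 5 still-open variables, Q fits only lane 4 (and all 5 values in {L, M, N, O, Q} must be used), so lane 4 = Q.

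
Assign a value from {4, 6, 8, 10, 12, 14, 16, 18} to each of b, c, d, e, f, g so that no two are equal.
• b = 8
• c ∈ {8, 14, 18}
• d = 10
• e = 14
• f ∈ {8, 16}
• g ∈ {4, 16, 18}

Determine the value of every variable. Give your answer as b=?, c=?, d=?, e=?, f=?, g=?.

b has just one choice, so b = 8. Remove 8 from c, f.
That leaves d = 10.
e's domain is down to {14}, so e = 14. So c can't be 14.
f must be 16 (only option left). Strike 16 from g.
c has just one choice, so c = 18. Eliminate 18 elsewhere: g.
g has just one choice, so g = 4.

b=8, c=18, d=10, e=14, f=16, g=4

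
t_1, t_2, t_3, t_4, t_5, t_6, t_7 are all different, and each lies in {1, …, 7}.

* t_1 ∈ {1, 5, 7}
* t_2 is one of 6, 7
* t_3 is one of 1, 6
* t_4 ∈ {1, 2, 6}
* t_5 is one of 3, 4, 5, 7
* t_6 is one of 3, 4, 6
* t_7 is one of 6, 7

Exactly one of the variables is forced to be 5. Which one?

t_1

The 7 variables together cover exactly {1, 2, 3, 4, 5, 6, 7} — 7 values for 7 variables — and 2 appears only in t_4's list, so t_4 = 2.
t_2 and t_7 between them cover only {6, 7} — a naked pair. Remove those values from t_1, t_3, t_5, t_6.
t_3's domain is down to {1}, so t_3 = 1. So t_1 can't be 1.
So 5 goes to t_1.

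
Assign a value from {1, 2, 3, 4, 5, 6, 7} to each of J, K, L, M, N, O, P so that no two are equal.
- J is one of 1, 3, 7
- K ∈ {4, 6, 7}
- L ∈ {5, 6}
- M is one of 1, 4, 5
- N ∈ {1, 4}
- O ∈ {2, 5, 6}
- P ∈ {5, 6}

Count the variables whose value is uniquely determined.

The 7 variables together cover exactly {1, 2, 3, 4, 5, 6, 7} — 7 values for 7 variables — and 2 appears only in O's list, so O = 2.
The 6 still-open variables draw from only 6 values {1, 3, 4, 5, 6, 7}, so each is used; only J can be 3, hence J = 3.
Among the 5 still-open variables, 7 fits only K (and all 5 values in {1, 4, 5, 6, 7} must be used), so K = 7.
L and P between them cover only {5, 6} — a naked pair. Remove those values from M.
Determined: J=3, K=7, O=2. The other variables each still have more than one consistent value. That makes 3.

3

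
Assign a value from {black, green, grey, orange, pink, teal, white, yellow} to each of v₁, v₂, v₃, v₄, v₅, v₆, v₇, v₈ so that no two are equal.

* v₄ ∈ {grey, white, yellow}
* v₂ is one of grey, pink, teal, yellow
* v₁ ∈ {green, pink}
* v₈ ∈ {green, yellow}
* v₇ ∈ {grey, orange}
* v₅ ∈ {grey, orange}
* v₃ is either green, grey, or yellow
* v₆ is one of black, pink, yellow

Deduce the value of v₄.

The 8 variables draw from only 8 values {black, green, grey, orange, pink, teal, white, yellow}, so each is used; only v₆ can be black, hence v₆ = black.
Among the 7 still-open variables, teal fits only v₂ (and all 7 values in {green, grey, orange, pink, teal, white, yellow} must be used), so v₂ = teal.
Among the 6 still-open variables, pink fits only v₁ (and all 6 values in {green, grey, orange, pink, white, yellow} must be used), so v₁ = pink.
The 5 still-open variables together cover exactly {green, grey, orange, white, yellow} — 5 values for 5 variables — and white appears only in v₄'s list, so v₄ = white.

white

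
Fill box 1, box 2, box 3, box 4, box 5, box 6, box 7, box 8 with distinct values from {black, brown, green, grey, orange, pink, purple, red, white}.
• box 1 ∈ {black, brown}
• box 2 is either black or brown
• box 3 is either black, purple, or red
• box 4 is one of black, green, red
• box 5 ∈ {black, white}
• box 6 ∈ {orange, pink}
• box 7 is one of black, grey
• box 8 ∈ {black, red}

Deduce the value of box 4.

box 1 and box 2 share exactly the 2 values {black, brown}; by pigeonhole those values go to them, so strike black, brown from box 3, box 4, box 5, box 7, box 8.
box 5 has just one choice, so box 5 = white.
box 7's domain is down to {grey}, so box 7 = grey.
box 8 has just one choice, so box 8 = red. Strike red from box 3, box 4.
So box 4 = green.

green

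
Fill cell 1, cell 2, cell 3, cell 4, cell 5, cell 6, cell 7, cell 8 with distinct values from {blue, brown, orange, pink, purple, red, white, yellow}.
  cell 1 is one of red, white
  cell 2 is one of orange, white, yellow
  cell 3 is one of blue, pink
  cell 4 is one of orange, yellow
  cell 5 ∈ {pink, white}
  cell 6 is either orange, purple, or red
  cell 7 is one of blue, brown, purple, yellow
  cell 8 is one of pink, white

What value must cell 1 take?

red

The 8 variables draw from only 8 values {blue, brown, orange, pink, purple, red, white, yellow}, so each is used; only cell 7 can be brown, hence cell 7 = brown.
The 7 still-open variables draw from only 7 values {blue, orange, pink, purple, red, white, yellow}, so each is used; only cell 3 can be blue, hence cell 3 = blue.
The 6 still-open variables together cover exactly {orange, pink, purple, red, white, yellow} — 6 values for 6 variables — and purple appears only in cell 6's list, so cell 6 = purple.
The 5 still-open variables draw from only 5 values {orange, pink, red, white, yellow}, so each is used; only cell 1 can be red, hence cell 1 = red.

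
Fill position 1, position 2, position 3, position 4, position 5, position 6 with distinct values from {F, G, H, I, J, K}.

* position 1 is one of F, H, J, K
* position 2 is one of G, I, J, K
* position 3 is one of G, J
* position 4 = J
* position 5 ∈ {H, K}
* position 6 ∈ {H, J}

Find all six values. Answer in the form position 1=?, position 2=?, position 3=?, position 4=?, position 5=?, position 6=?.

position 1=F, position 2=I, position 3=G, position 4=J, position 5=K, position 6=H

position 4 must be J (only option left). So position 1, position 2, position 3, position 6 can't be J.
That leaves position 6 = H. Eliminate H elsewhere: position 1, position 5.
That leaves position 3 = G. So position 2 can't be G.
position 5's domain is down to {K}, so position 5 = K. So position 1, position 2 can't be K.
That leaves position 1 = F.
position 2 must be I (only option left).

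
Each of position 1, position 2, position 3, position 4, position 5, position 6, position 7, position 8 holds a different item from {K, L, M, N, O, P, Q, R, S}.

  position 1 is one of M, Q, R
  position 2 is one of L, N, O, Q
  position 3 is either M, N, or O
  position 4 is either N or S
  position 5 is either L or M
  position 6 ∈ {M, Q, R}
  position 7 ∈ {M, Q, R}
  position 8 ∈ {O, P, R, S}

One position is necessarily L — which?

The 8 variables draw from only 8 values {L, M, N, O, P, Q, R, S}, so each is used; only position 8 can be P, hence position 8 = P.
The 7 still-open variables together cover exactly {L, M, N, O, Q, R, S} — 7 values for 7 variables — and S appears only in position 4's list, so position 4 = S.
position 1, position 6, position 7 share exactly the 3 values {M, Q, R}; by pigeonhole those values go to them, so strike M, Q, R from position 2, position 3, position 5.
So L goes to position 5.

position 5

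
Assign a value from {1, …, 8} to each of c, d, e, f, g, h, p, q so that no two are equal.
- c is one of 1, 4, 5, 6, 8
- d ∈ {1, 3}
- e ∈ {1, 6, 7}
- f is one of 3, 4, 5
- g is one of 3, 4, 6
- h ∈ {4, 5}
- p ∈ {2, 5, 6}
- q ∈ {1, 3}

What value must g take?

The 8 variables together cover exactly {1, 2, 3, 4, 5, 6, 7, 8} — 8 values for 8 variables — and 2 appears only in p's list, so p = 2.
The 7 still-open variables together cover exactly {1, 3, 4, 5, 6, 7, 8} — 7 values for 7 variables — and 7 appears only in e's list, so e = 7.
Among the 6 still-open variables, 8 fits only c (and all 6 values in {1, 3, 4, 5, 6, 8} must be used), so c = 8.
The 5 still-open variables together cover exactly {1, 3, 4, 5, 6} — 5 values for 5 variables — and 6 appears only in g's list, so g = 6.

6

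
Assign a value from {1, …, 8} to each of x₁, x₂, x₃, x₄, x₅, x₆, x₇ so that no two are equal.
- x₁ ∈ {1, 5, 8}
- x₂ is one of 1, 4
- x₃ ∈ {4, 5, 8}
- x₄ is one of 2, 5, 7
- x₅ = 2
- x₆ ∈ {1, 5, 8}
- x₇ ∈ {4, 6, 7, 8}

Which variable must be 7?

x₄

x₅ has just one choice, so x₅ = 2. Remove 2 from x₄.
The 6 still-open variables together cover exactly {1, 4, 5, 6, 7, 8} — 6 values for 6 variables — and 6 appears only in x₇'s list, so x₇ = 6.
Among the 5 still-open variables, 7 fits only x₄ (and all 5 values in {1, 4, 5, 7, 8} must be used), so x₄ = 7.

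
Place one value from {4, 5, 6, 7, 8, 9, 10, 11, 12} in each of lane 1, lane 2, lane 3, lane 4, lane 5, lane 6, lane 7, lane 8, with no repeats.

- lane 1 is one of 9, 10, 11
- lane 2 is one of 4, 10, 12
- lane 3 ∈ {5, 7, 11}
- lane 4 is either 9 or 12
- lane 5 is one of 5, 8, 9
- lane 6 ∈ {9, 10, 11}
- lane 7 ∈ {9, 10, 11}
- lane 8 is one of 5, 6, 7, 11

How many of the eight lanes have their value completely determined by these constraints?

lane 1, lane 6, lane 7 between them cover only {9, 10, 11} — a naked triple. Remove those values from lane 2, lane 3, lane 4, lane 5, lane 8.
That leaves lane 4 = 12. So lane 2 can't be 12.
lane 2 has just one choice, so lane 2 = 4.
Determined: lane 2=4, lane 4=12. The other lanes each still have more than one consistent value. That makes 2.

2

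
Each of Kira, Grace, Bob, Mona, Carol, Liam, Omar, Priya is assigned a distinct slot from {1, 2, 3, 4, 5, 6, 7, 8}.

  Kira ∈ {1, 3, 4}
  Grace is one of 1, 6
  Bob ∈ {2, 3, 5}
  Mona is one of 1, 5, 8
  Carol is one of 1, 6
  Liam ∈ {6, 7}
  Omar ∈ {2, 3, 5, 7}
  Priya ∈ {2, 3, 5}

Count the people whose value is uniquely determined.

3

Among the 8 variables, 4 fits only Kira (and all 8 values in {1, 2, 3, 4, 5, 6, 7, 8} must be used), so Kira = 4.
The 7 still-open variables together cover exactly {1, 2, 3, 5, 6, 7, 8} — 7 values for 7 variables — and 8 appears only in Mona's list, so Mona = 8.
Grace and Carol between them cover only {1, 6} — a naked pair. Remove those values from Liam.
That leaves Liam = 7. Strike 7 from Omar.
Determined: Kira=4, Mona=8, Liam=7. The other people each still have more than one consistent value. That makes 3.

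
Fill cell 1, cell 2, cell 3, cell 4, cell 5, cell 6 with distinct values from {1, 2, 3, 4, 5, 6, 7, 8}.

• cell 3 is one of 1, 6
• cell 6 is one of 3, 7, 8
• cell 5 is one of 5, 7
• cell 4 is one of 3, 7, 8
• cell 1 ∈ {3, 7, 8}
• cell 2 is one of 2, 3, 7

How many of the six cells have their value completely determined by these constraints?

cell 1, cell 4, cell 6 between them cover only {3, 7, 8} — a naked triple. Remove those values from cell 2, cell 5.
cell 2 has just one choice, so cell 2 = 2.
That leaves cell 5 = 5.
Determined: cell 2=2, cell 5=5. The other cells each still have more than one consistent value. That makes 2.

2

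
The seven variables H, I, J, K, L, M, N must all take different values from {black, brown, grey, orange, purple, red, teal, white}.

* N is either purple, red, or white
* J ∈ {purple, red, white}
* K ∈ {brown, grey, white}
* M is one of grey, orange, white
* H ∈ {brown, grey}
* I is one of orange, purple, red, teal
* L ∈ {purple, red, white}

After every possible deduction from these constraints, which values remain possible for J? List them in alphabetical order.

purple, red, white

The 7 variables draw from only 7 values {brown, grey, orange, purple, red, teal, white}, so each is used; only I can be teal, hence I = teal.
The 6 still-open variables draw from only 6 values {brown, grey, orange, purple, red, white}, so each is used; only M can be orange, hence M = orange.
J, L, N between them cover only {purple, red, white} — a naked triple. Remove those values from K.
No further eliminations apply; J can still be any of purple, red, white.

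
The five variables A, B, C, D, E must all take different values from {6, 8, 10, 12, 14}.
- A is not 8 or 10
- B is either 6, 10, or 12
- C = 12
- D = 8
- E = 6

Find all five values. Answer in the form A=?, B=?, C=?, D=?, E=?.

A=14, B=10, C=12, D=8, E=6

C must be 12 (only option left). So A, B can't be 12.
D has just one choice, so D = 8.
That leaves E = 6. Eliminate 6 elsewhere: A, B.
A has just one choice, so A = 14.
B's domain is down to {10}, so B = 10.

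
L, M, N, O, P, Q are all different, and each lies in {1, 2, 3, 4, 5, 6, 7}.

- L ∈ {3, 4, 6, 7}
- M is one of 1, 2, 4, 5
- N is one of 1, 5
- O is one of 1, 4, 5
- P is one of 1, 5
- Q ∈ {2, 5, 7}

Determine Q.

The 2 variables N and P are confined to {1, 5}, which locks those values in; drop them from M, O, Q.
O has just one choice, so O = 4. Remove 4 from L, M.
That leaves M = 2. So Q can't be 2.
So Q = 7.

7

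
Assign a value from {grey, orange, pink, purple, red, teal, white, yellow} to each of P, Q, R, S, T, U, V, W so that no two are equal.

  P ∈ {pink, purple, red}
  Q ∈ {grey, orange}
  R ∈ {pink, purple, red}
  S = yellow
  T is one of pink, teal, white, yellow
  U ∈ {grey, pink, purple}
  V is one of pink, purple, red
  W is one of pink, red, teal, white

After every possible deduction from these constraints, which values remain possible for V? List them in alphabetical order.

S's domain is down to {yellow}, so S = yellow. Remove yellow from T.
The 7 still-open variables draw from only 7 values {grey, orange, pink, purple, red, teal, white}, so each is used; only Q can be orange, hence Q = orange.
The 6 still-open variables together cover exactly {grey, pink, purple, red, teal, white} — 6 values for 6 variables — and grey appears only in U's list, so U = grey.
P, R, V between them cover only {pink, purple, red} — a naked triple. Remove those values from T, W.
No further eliminations apply; V can still be any of pink, purple, red.

pink, purple, red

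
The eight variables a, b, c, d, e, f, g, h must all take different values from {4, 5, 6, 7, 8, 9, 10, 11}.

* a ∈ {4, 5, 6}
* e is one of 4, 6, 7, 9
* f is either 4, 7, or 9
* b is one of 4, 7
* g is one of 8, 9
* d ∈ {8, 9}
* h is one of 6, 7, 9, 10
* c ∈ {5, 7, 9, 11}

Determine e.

6

Among the 8 variables, 10 fits only h (and all 8 values in {4, 5, 6, 7, 8, 9, 10, 11} must be used), so h = 10.
The 7 still-open variables together cover exactly {4, 5, 6, 7, 8, 9, 11} — 7 values for 7 variables — and 11 appears only in c's list, so c = 11.
The 6 still-open variables together cover exactly {4, 5, 6, 7, 8, 9} — 6 values for 6 variables — and 5 appears only in a's list, so a = 5.
Among the 5 still-open variables, 6 fits only e (and all 5 values in {4, 6, 7, 8, 9} must be used), so e = 6.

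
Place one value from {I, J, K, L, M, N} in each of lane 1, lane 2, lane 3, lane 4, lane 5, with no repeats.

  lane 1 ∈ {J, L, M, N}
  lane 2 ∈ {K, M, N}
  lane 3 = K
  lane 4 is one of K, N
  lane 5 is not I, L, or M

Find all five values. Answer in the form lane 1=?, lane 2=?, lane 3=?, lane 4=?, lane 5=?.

lane 1=L, lane 2=M, lane 3=K, lane 4=N, lane 5=J

lane 3 has just one choice, so lane 3 = K. So lane 2, lane 4, lane 5 can't be K.
That leaves lane 4 = N. Strike N from lane 1, lane 2, lane 5.
lane 5 has just one choice, so lane 5 = J. Eliminate J elsewhere: lane 1.
lane 2 must be M (only option left). So lane 1 can't be M.
lane 1 must be L (only option left).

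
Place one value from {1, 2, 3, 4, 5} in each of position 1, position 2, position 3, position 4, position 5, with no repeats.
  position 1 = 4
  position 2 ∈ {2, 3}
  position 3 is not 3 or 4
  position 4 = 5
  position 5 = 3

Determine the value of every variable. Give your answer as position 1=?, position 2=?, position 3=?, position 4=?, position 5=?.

position 1=4, position 2=2, position 3=1, position 4=5, position 5=3

position 1 must be 4 (only option left).
That leaves position 4 = 5. Strike 5 from position 3.
That leaves position 5 = 3. Remove 3 from position 2.
position 2's domain is down to {2}, so position 2 = 2. So position 3 can't be 2.
position 3 must be 1 (only option left).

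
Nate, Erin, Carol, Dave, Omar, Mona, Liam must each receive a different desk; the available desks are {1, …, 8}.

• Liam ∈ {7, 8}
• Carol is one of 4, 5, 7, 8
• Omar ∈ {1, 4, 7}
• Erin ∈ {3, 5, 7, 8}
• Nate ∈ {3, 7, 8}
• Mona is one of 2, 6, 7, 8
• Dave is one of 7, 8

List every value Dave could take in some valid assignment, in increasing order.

The 2 variables Dave and Liam are confined to {7, 8}, which locks those values in; drop them from Nate, Erin, Carol, Omar, Mona.
Nate's domain is down to {3}, so Nate = 3. Strike 3 from Erin.
That leaves Erin = 5. So Carol can't be 5.
Carol must be 4 (only option left). Remove 4 from Omar.
That leaves Omar = 1.
No further eliminations apply; Dave can still be any of 7, 8.

7, 8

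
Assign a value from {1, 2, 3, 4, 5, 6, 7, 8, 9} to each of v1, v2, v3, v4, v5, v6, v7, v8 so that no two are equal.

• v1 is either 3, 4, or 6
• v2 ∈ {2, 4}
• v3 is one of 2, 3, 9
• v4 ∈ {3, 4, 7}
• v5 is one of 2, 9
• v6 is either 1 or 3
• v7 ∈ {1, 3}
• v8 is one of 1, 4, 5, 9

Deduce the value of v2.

The 8 variables draw from only 8 values {1, 2, 3, 4, 5, 6, 7, 9}, so each is used; only v8 can be 5, hence v8 = 5.
The 7 still-open variables together cover exactly {1, 2, 3, 4, 6, 7, 9} — 7 values for 7 variables — and 6 appears only in v1's list, so v1 = 6.
Among the 6 still-open variables, 7 fits only v4 (and all 6 values in {1, 2, 3, 4, 7, 9} must be used), so v4 = 7.
Among the 5 still-open variables, 4 fits only v2 (and all 5 values in {1, 2, 3, 4, 9} must be used), so v2 = 4.

4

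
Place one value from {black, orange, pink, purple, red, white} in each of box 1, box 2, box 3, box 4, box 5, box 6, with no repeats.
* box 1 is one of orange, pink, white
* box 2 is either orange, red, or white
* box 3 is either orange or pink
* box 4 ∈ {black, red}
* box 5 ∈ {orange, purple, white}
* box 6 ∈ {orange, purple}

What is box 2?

Among the 6 variables, black fits only box 4 (and all 6 values in {black, orange, pink, purple, red, white} must be used), so box 4 = black.
Among the 5 still-open variables, red fits only box 2 (and all 5 values in {orange, pink, purple, red, white} must be used), so box 2 = red.

red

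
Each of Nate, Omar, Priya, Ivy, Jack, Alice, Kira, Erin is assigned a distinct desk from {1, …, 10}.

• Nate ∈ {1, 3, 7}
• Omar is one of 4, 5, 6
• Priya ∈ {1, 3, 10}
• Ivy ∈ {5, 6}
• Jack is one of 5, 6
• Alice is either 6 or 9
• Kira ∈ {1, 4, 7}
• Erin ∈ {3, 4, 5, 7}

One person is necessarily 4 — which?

Omar

Among the 8 variables, 9 fits only Alice (and all 8 values in {1, 3, 4, 5, 6, 7, 9, 10} must be used), so Alice = 9.
The 7 still-open variables draw from only 7 values {1, 3, 4, 5, 6, 7, 10}, so each is used; only Priya can be 10, hence Priya = 10.
Ivy and Jack between them cover only {5, 6} — a naked pair. Remove those values from Omar, Erin.
So 4 goes to Omar.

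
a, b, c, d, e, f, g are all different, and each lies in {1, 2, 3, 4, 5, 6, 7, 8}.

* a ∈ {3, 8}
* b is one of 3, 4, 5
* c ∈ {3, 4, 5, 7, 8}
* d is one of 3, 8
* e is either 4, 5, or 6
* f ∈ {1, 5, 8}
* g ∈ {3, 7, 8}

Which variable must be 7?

The 7 variables draw from only 7 values {1, 3, 4, 5, 6, 7, 8}, so each is used; only f can be 1, hence f = 1.
Among the 6 still-open variables, 6 fits only e (and all 6 values in {3, 4, 5, 6, 7, 8} must be used), so e = 6.
a and d share exactly the 2 values {3, 8}; by pigeonhole those values go to them, so strike 3, 8 from b, c, g.
So 7 goes to g.

g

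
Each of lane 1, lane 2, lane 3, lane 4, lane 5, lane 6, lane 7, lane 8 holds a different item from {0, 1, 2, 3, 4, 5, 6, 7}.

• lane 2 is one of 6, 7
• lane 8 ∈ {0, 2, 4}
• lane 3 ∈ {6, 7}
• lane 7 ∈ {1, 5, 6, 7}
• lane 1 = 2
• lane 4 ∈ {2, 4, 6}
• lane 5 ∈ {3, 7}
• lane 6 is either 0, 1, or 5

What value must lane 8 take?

0

lane 1's domain is down to {2}, so lane 1 = 2. Strike 2 from lane 4, lane 8.
The 7 still-open variables together cover exactly {0, 1, 3, 4, 5, 6, 7} — 7 values for 7 variables — and 3 appears only in lane 5's list, so lane 5 = 3.
The 2 variables lane 2 and lane 3 are confined to {6, 7}, which locks those values in; drop them from lane 4, lane 7.
lane 4 must be 4 (only option left). Eliminate 4 elsewhere: lane 8.
So lane 8 = 0.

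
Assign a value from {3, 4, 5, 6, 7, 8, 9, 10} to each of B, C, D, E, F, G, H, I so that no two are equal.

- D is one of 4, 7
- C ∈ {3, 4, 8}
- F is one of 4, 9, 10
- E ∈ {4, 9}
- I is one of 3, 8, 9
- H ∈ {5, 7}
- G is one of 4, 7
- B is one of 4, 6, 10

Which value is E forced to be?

9

The 8 variables draw from only 8 values {3, 4, 5, 6, 7, 8, 9, 10}, so each is used; only H can be 5, hence H = 5.
The 7 still-open variables together cover exactly {3, 4, 6, 7, 8, 9, 10} — 7 values for 7 variables — and 6 appears only in B's list, so B = 6.
Among the 6 still-open variables, 10 fits only F (and all 6 values in {3, 4, 7, 8, 9, 10} must be used), so F = 10.
D and G share exactly the 2 values {4, 7}; by pigeonhole those values go to them, so strike 4, 7 from C, E.
So E = 9.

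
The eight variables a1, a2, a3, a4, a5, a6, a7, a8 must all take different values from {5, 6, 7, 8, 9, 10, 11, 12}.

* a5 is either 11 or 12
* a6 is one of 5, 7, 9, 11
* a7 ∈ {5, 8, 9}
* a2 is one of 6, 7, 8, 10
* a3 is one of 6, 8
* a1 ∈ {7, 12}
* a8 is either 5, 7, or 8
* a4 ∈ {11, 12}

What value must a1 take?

The 8 variables together cover exactly {5, 6, 7, 8, 9, 10, 11, 12} — 8 values for 8 variables — and 10 appears only in a2's list, so a2 = 10.
The 7 still-open variables together cover exactly {5, 6, 7, 8, 9, 11, 12} — 7 values for 7 variables — and 6 appears only in a3's list, so a3 = 6.
The 2 variables a4 and a5 are confined to {11, 12}, which locks those values in; drop them from a1, a6.
So a1 = 7.

7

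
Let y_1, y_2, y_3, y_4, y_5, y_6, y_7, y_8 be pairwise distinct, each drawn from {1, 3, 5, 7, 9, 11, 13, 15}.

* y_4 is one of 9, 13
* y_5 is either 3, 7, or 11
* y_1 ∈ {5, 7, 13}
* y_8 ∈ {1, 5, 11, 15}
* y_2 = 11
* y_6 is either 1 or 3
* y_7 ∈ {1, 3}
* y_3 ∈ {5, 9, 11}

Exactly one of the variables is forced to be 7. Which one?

y_2's domain is down to {11}, so y_2 = 11. Remove 11 from y_3, y_5, y_8.
The 7 still-open variables together cover exactly {1, 3, 5, 7, 9, 13, 15} — 7 values for 7 variables — and 15 appears only in y_8's list, so y_8 = 15.
The 2 variables y_6 and y_7 are confined to {1, 3}, which locks those values in; drop them from y_5.
So 7 goes to y_5.

y_5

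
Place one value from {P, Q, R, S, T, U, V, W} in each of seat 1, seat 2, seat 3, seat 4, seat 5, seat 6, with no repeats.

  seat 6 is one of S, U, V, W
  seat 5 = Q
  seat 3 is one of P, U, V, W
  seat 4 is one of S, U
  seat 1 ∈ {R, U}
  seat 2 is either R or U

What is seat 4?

S

seat 5's domain is down to {Q}, so seat 5 = Q.
seat 1 and seat 2 between them cover only {R, U} — a naked pair. Remove those values from seat 3, seat 4, seat 6.
So seat 4 = S.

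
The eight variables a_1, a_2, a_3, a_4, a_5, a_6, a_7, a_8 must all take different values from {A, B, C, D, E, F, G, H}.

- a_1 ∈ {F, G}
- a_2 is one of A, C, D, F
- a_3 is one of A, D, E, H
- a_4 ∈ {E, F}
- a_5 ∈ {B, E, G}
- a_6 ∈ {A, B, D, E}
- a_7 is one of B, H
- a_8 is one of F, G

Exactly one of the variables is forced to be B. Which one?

Among the 8 variables, C fits only a_2 (and all 8 values in {A, B, C, D, E, F, G, H} must be used), so a_2 = C.
The 2 variables a_1 and a_8 are confined to {F, G}, which locks those values in; drop them from a_4, a_5.
a_4 has just one choice, so a_4 = E. Remove E from a_3, a_5, a_6.
So B goes to a_5.

a_5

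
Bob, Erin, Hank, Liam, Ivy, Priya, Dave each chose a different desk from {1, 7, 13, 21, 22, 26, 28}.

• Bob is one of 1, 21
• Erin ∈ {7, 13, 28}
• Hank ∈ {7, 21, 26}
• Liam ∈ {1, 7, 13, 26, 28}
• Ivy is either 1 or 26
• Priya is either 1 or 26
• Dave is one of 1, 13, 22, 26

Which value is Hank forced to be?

The 7 variables together cover exactly {1, 7, 13, 21, 22, 26, 28} — 7 values for 7 variables — and 22 appears only in Dave's list, so Dave = 22.
The 2 variables Ivy and Priya are confined to {1, 26}, which locks those values in; drop them from Bob, Hank, Liam.
Bob must be 21 (only option left). Strike 21 from Hank.
So Hank = 7.

7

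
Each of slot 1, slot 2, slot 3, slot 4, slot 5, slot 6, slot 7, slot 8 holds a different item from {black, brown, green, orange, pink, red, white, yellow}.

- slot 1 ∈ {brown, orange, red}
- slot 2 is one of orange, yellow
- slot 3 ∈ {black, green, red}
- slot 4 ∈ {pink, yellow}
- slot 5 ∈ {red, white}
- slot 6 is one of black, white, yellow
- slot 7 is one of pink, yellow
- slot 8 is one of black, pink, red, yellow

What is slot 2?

orange

The 8 variables together cover exactly {black, brown, green, orange, pink, red, white, yellow} — 8 values for 8 variables — and brown appears only in slot 1's list, so slot 1 = brown.
The 7 still-open variables draw from only 7 values {black, green, orange, pink, red, white, yellow}, so each is used; only slot 3 can be green, hence slot 3 = green.
The 6 still-open variables draw from only 6 values {black, orange, pink, red, white, yellow}, so each is used; only slot 2 can be orange, hence slot 2 = orange.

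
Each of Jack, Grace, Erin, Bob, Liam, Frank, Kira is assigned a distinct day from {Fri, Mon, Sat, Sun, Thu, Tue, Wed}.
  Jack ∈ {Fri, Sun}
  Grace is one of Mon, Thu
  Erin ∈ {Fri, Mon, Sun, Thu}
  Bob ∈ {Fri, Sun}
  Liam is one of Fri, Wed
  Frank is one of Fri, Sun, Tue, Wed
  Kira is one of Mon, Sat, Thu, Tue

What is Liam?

Wed

The 7 variables together cover exactly {Fri, Mon, Sat, Sun, Thu, Tue, Wed} — 7 values for 7 variables — and Sat appears only in Kira's list, so Kira = Sat.
The 6 still-open variables draw from only 6 values {Fri, Mon, Sun, Thu, Tue, Wed}, so each is used; only Frank can be Tue, hence Frank = Tue.
Among the 5 still-open variables, Wed fits only Liam (and all 5 values in {Fri, Mon, Sun, Thu, Wed} must be used), so Liam = Wed.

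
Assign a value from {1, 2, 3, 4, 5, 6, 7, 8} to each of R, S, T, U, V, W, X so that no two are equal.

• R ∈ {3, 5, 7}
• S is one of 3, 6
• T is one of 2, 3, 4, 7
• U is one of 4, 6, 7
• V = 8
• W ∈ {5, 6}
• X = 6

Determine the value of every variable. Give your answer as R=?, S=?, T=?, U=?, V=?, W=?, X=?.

V has just one choice, so V = 8.
X must be 6 (only option left). Strike 6 from S, U, W.
S's domain is down to {3}, so S = 3. Eliminate 3 elsewhere: R, T.
That leaves W = 5. Strike 5 from R.
R's domain is down to {7}, so R = 7. Strike 7 from T, U.
That leaves U = 4. So T can't be 4.
T must be 2 (only option left).

R=7, S=3, T=2, U=4, V=8, W=5, X=6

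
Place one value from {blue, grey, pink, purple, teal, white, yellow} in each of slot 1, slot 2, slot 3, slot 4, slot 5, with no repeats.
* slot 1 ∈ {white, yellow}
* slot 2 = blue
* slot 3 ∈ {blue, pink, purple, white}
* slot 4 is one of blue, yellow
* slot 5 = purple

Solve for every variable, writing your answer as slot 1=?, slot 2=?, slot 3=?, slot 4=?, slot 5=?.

slot 2's domain is down to {blue}, so slot 2 = blue. Strike blue from slot 3, slot 4.
That leaves slot 4 = yellow. Eliminate yellow elsewhere: slot 1.
slot 5 must be purple (only option left). Remove purple from slot 3.
That leaves slot 1 = white. Eliminate white elsewhere: slot 3.
slot 3 has just one choice, so slot 3 = pink.

slot 1=white, slot 2=blue, slot 3=pink, slot 4=yellow, slot 5=purple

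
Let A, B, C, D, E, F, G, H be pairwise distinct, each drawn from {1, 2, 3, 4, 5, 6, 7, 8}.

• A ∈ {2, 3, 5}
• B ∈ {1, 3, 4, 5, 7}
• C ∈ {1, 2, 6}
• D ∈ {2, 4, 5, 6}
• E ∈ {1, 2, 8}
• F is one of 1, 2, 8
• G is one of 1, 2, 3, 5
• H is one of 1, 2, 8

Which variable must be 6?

C

Among the 8 variables, 7 fits only B (and all 8 values in {1, 2, 3, 4, 5, 6, 7, 8} must be used), so B = 7.
The 7 still-open variables together cover exactly {1, 2, 3, 4, 5, 6, 8} — 7 values for 7 variables — and 4 appears only in D's list, so D = 4.
Among the 6 still-open variables, 6 fits only C (and all 6 values in {1, 2, 3, 5, 6, 8} must be used), so C = 6.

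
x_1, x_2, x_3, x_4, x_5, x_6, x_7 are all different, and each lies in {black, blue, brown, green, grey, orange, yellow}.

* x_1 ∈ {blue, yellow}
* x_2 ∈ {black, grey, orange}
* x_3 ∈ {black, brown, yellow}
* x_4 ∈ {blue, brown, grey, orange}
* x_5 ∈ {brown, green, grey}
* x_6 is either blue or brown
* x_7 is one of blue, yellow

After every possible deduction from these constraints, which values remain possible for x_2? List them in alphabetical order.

Among the 7 variables, green fits only x_5 (and all 7 values in {black, blue, brown, green, grey, orange, yellow} must be used), so x_5 = green.
x_1 and x_7 share exactly the 2 values {blue, yellow}; by pigeonhole those values go to them, so strike blue, yellow from x_3, x_4, x_6.
x_6 must be brown (only option left). Strike brown from x_3, x_4.
x_3's domain is down to {black}, so x_3 = black. So x_2 can't be black.
No further eliminations apply; x_2 can still be any of grey, orange.

grey, orange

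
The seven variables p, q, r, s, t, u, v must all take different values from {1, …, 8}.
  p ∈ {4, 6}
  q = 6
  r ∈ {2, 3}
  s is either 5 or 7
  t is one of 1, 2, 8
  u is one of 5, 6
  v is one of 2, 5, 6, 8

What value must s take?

7

q has just one choice, so q = 6. Remove 6 from p, u, v.
That leaves u = 5. So s, v can't be 5.
So s = 7.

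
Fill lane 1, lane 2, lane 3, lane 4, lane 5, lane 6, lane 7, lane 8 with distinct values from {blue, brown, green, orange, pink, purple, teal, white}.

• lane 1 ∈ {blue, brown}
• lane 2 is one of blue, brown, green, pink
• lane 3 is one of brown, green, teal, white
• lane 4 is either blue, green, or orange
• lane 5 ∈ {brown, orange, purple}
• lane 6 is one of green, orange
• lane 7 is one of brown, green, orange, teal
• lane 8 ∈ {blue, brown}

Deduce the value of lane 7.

The 8 variables draw from only 8 values {blue, brown, green, orange, pink, purple, teal, white}, so each is used; only lane 2 can be pink, hence lane 2 = pink.
The 7 still-open variables together cover exactly {blue, brown, green, orange, purple, teal, white} — 7 values for 7 variables — and purple appears only in lane 5's list, so lane 5 = purple.
The 6 still-open variables together cover exactly {blue, brown, green, orange, teal, white} — 6 values for 6 variables — and white appears only in lane 3's list, so lane 3 = white.
The 5 still-open variables draw from only 5 values {blue, brown, green, orange, teal}, so each is used; only lane 7 can be teal, hence lane 7 = teal.

teal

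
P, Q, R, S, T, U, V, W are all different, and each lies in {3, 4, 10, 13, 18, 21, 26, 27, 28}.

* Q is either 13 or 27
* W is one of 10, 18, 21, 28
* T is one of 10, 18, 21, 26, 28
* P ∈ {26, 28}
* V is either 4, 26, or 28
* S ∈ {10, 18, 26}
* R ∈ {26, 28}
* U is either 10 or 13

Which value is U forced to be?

The 8 variables together cover exactly {4, 10, 13, 18, 21, 26, 27, 28} — 8 values for 8 variables — and 4 appears only in V's list, so V = 4.
The 7 still-open variables draw from only 7 values {10, 13, 18, 21, 26, 27, 28}, so each is used; only Q can be 27, hence Q = 27.
The 6 still-open variables together cover exactly {10, 13, 18, 21, 26, 28} — 6 values for 6 variables — and 13 appears only in U's list, so U = 13.

13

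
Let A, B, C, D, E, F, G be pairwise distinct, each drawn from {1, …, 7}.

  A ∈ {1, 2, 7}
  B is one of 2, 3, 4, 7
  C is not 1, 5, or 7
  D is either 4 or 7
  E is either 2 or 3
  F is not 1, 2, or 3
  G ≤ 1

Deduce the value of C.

G's domain is down to {1}, so G = 1. Strike 1 from A.
Among the 6 still-open variables, 5 fits only F (and all 6 values in {2, 3, 4, 5, 6, 7} must be used), so F = 5.
The 5 still-open variables together cover exactly {2, 3, 4, 6, 7} — 5 values for 5 variables — and 6 appears only in C's list, so C = 6.

6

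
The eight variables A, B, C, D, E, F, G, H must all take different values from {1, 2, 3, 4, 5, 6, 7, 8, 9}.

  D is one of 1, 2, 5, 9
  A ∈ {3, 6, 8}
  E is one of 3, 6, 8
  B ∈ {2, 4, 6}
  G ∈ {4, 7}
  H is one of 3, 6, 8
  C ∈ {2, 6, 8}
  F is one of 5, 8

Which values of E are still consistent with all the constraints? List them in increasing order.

3, 6, 8

A, E, H share exactly the 3 values {3, 6, 8}; by pigeonhole those values go to them, so strike 3, 6, 8 from B, C, F.
C has just one choice, so C = 2. Strike 2 from B, D.
F's domain is down to {5}, so F = 5. Eliminate 5 elsewhere: D.
B's domain is down to {4}, so B = 4. Remove 4 from G.
G's domain is down to {7}, so G = 7.
No further eliminations apply; E can still be any of 3, 6, 8.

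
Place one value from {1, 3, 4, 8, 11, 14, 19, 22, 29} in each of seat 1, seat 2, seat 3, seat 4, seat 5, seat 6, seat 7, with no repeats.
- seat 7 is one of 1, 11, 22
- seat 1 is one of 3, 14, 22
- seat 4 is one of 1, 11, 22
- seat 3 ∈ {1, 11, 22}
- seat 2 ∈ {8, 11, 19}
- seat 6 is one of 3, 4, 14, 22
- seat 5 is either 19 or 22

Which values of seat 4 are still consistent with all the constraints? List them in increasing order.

1, 11, 22

seat 3, seat 4, seat 7 share exactly the 3 values {1, 11, 22}; by pigeonhole those values go to them, so strike 1, 11, 22 from seat 1, seat 2, seat 5, seat 6.
seat 5 has just one choice, so seat 5 = 19. Strike 19 from seat 2.
seat 2 must be 8 (only option left).
No further eliminations apply; seat 4 can still be any of 1, 11, 22.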